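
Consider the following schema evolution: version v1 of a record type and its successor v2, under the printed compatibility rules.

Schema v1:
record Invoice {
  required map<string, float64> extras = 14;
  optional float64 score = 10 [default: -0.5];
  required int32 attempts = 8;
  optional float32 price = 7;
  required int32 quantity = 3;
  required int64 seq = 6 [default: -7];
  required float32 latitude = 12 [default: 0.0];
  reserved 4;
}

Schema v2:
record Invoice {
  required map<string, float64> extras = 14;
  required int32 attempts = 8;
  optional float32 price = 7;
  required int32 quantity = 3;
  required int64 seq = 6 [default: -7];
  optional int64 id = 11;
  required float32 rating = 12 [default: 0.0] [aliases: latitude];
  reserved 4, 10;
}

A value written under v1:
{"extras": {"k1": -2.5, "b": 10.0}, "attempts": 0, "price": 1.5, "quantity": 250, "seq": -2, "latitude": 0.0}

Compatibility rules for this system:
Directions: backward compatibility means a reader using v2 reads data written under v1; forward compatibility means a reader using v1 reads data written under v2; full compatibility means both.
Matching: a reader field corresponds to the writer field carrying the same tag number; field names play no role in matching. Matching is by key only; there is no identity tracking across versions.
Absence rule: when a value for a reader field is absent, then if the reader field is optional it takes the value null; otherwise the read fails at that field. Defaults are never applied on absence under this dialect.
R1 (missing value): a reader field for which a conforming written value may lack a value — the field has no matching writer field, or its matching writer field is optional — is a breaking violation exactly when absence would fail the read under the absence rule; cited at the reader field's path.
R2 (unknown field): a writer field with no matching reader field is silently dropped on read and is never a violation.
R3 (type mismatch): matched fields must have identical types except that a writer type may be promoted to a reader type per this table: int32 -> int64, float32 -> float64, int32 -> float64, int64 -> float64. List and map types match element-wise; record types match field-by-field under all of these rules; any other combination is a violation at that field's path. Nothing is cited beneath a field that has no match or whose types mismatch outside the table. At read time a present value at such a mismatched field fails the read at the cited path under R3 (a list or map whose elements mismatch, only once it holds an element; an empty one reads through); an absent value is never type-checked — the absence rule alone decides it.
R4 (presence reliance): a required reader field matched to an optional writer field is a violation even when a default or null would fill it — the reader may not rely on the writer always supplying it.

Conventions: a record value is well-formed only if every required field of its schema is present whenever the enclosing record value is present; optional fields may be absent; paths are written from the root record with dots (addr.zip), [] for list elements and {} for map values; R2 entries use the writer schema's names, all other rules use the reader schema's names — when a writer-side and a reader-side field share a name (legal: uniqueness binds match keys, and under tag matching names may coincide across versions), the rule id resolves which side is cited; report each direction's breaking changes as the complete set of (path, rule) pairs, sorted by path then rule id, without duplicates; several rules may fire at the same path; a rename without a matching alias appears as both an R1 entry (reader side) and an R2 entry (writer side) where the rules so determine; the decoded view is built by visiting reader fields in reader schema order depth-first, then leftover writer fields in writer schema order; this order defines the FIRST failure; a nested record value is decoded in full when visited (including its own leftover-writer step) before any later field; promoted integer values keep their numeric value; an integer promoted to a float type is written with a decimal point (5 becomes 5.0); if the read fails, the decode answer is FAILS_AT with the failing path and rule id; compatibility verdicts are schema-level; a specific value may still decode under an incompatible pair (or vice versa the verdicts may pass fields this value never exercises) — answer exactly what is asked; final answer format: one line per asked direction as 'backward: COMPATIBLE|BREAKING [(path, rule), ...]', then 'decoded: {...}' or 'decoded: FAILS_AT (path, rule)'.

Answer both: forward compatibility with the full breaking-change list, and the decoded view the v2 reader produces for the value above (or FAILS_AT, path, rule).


forward: COMPATIBLE []; decoded: {"extras": {"k1": -2.5, "b": 10.0}, "attempts": 0, "price": 1.5, "quantity": 250, "seq": -2, "id": null, "rating": 0.0}

each type pair in Invoice: writer, then reader
forward on Invoice — v1 reading data written by v2:
  extras: paired with writer extras (map<string, float64> -> map<string, float64>; writer required)
  no writer field matches reader score
  attempts: paired with writer attempts (int32 -> int32; writer required)
  price: paired with writer price (float32 -> float32; writer optional)
  quantity: paired with writer quantity (int32 -> int32; writer required)
  seq: paired with writer seq (int64 -> int64; writer required)
  latitude: paired with writer rating (float32 -> float32; writer required)
  id (writer side), unknown to reader
  => no violations; forward on Invoice: COMPATIBLE
decode (reader v2):
  extras := {"k1": -2.5, "b": 10.0}
  attempts := 0
  price := 1.5
  quantity := 250
  seq := -2
  id := null (missing; optional => null)
  rating := 0.0 (from writer latitude)
  => decoded: {"extras": {"k1": -2.5, "b": 10.0}, "attempts": 0, "price": 1.5, "quantity": 250, "seq": -2, "id": null, "rating": 0.0}


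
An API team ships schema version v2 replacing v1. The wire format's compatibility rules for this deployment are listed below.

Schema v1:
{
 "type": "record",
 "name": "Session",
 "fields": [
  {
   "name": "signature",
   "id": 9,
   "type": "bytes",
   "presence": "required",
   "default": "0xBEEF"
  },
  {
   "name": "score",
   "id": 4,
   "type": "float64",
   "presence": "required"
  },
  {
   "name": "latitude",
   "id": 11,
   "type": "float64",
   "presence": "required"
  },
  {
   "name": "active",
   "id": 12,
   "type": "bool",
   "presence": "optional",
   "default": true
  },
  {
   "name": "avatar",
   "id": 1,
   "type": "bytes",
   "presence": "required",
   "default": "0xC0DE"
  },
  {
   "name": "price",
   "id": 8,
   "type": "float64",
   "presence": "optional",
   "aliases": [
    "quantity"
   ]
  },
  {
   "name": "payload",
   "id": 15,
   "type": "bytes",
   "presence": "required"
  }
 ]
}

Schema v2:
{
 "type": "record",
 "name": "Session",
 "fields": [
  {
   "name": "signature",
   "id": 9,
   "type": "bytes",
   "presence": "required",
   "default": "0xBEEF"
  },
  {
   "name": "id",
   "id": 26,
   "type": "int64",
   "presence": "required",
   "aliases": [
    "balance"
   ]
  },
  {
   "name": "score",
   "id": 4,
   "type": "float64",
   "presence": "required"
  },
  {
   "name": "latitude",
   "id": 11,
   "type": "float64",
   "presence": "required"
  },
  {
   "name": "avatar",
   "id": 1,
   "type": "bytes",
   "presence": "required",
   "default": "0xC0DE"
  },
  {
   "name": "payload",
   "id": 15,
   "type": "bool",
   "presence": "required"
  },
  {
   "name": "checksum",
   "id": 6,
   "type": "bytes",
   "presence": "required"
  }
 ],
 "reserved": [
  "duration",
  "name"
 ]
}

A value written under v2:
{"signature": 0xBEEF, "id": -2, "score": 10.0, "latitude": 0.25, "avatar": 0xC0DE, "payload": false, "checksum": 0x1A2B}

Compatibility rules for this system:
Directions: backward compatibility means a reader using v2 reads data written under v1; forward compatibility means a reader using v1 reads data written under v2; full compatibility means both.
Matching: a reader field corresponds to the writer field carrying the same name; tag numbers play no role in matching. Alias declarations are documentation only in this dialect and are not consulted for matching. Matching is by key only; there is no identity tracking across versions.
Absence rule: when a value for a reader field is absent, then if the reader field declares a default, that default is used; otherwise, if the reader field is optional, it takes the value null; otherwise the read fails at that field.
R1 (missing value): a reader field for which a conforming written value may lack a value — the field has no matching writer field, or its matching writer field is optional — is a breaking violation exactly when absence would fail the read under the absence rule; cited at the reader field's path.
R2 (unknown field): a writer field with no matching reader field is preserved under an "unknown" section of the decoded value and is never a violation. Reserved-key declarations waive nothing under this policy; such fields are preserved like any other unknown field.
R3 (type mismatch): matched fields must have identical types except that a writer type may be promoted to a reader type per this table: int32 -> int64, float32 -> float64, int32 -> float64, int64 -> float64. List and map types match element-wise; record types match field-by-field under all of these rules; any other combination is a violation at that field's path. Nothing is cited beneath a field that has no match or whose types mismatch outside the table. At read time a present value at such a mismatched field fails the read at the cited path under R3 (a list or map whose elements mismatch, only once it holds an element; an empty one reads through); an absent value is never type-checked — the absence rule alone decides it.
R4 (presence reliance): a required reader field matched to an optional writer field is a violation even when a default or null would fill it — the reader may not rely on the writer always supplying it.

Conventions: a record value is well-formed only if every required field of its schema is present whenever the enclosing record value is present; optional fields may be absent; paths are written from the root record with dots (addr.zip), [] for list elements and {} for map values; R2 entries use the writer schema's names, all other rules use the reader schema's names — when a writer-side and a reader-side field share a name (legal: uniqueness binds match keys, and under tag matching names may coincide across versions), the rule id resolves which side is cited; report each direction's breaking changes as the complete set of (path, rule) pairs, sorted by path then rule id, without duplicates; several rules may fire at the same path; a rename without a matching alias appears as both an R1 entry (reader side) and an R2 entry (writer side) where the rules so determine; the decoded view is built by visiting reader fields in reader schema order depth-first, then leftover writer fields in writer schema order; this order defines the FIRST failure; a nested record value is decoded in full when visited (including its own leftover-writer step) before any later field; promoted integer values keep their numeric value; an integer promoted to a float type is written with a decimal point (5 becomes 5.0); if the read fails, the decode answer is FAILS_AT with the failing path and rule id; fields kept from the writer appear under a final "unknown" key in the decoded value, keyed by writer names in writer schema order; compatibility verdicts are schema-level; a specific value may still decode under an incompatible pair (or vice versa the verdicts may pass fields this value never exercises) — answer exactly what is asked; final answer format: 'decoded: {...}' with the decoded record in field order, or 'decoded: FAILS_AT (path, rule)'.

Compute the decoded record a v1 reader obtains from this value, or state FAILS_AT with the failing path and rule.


arrows below run writer -> reader for Session
decode walk for Session under reader schema v1:
  signature := 0xBEEF
  score := 10.0
  latitude := 0.25
  active := true (missing; default applied)
  avatar := 0xC0DE
  price := null (missing; optional => null)
  read fails at payload under R3
  => FAILS_AT (payload, R3)
the rest of the Session diff is inert for this question:
  added field checksum to record Session: required bytes, tag 6 (in v2 it sits last) -> affects the rule determinations only; this particular Session value decodes identically
  removed field price from record Session -> inert under this dialect — no rule fires on Session and the result does not move
  added field id to record Session: required int64, tag 26 (in v2 it sits immediately before score) -> affects the rule determinations only; this particular Session value decodes identically
  removed field active from record Session -> inert under this dialect — no rule fires on Session and the result does not move

decoded: FAILS_AT (payload, R3)


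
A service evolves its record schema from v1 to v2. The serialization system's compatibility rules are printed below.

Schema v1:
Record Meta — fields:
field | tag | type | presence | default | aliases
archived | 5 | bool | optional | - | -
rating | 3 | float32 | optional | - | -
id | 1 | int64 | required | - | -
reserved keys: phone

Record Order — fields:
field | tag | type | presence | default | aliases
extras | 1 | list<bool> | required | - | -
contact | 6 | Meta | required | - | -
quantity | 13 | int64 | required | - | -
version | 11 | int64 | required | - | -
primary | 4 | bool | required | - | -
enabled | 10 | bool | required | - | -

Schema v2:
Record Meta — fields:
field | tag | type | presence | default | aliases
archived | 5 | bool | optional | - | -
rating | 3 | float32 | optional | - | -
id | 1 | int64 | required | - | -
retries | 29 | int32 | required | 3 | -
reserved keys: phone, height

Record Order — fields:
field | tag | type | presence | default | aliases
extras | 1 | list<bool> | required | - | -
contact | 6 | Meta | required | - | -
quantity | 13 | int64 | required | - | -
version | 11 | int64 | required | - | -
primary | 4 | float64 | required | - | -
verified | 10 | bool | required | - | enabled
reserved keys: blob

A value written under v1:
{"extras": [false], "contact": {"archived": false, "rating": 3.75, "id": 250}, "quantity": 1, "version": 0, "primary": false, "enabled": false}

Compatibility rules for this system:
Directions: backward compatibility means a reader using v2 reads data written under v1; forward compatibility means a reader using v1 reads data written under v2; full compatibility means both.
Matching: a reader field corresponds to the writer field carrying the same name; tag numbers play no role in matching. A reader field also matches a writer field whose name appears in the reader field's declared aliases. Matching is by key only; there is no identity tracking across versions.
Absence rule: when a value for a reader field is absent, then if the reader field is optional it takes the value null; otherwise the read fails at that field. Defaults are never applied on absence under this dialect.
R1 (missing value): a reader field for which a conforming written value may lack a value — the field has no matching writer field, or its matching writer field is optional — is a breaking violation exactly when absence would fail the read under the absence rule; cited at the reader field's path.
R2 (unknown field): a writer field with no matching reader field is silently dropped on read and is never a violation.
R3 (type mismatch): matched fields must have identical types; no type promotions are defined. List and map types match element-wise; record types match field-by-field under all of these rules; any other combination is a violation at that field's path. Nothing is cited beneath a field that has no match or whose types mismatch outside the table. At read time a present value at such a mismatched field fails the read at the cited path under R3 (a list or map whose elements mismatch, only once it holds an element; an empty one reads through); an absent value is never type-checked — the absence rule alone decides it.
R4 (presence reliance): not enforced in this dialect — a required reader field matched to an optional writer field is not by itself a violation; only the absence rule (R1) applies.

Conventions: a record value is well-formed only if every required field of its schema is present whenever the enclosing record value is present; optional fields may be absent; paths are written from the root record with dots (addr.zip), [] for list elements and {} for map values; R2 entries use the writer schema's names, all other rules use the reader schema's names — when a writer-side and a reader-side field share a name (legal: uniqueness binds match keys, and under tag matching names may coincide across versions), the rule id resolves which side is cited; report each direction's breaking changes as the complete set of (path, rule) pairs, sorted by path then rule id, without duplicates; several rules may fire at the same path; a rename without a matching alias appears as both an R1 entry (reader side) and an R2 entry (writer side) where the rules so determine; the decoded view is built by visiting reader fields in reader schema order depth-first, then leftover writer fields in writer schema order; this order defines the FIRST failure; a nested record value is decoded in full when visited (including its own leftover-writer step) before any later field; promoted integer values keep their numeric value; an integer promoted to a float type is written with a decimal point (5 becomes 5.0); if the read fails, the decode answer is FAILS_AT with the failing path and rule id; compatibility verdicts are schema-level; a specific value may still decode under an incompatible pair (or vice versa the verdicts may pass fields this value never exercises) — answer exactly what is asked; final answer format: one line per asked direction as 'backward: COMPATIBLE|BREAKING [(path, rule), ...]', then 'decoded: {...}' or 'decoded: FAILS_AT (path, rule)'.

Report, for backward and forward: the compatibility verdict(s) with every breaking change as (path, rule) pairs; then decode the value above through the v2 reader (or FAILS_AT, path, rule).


backward: BREAKING [(contact.retries, R1), (primary, R3)]; forward: BREAKING [(enabled, R1), (primary, R3)]; decoded: FAILS_AT (contact.retries, R1)

arrows below run writer -> reader for Order
backward for Order (reader v2, writer v1):
  writer required, list<bool> -> list<bool>: reader extras maps from writer extras
  writer required, Meta -> Meta: reader contact maps from writer contact
  writer required, int64 -> int64: reader quantity maps from writer quantity
  writer required, int64 -> int64: reader version maps from writer version
  writer required, bool -> float64: reader primary maps from writer primary
  writer required, bool -> bool: reader verified maps from writer enabled
  writer optional, bool -> bool: reader contact.archived maps from writer contact.archived
  writer optional, float32 -> float32: reader contact.rating maps from writer contact.rating
  writer required, int64 -> int64: reader contact.id maps from writer contact.id
  contact.retries has no writer counterpart
  breaking: (contact.retries, R1)
  breaking: (primary, R3)
  backward on Order therefore BREAKING (2)
forward for Order (reader v1, writer v2):
  writer required, list<bool> -> list<bool>: reader extras maps from writer extras
  writer required, Meta -> Meta: reader contact maps from writer contact
  writer required, int64 -> int64: reader quantity maps from writer quantity
  writer required, int64 -> int64: reader version maps from writer version
  writer required, float64 -> bool: reader primary maps from writer primary
  enabled has no writer counterpart
  writer field verified has no reader counterpart
  writer optional, bool -> bool: reader contact.archived maps from writer contact.archived
  writer optional, float32 -> float32: reader contact.rating maps from writer contact.rating
  writer required, int64 -> int64: reader contact.id maps from writer contact.id
  writer field contact.retries has no reader counterpart
  breaking: (enabled, R1)
  breaking: (primary, R3)
  forward on Order therefore BREAKING (2)
decoding the Order value with the v2 reader:
  extras := [false]
  contact.archived := false
  contact.rating := 3.75
  contact.id := 250
  read fails at contact.retries under R1 (no fill)
  => FAILS_AT (contact.retries, R1)


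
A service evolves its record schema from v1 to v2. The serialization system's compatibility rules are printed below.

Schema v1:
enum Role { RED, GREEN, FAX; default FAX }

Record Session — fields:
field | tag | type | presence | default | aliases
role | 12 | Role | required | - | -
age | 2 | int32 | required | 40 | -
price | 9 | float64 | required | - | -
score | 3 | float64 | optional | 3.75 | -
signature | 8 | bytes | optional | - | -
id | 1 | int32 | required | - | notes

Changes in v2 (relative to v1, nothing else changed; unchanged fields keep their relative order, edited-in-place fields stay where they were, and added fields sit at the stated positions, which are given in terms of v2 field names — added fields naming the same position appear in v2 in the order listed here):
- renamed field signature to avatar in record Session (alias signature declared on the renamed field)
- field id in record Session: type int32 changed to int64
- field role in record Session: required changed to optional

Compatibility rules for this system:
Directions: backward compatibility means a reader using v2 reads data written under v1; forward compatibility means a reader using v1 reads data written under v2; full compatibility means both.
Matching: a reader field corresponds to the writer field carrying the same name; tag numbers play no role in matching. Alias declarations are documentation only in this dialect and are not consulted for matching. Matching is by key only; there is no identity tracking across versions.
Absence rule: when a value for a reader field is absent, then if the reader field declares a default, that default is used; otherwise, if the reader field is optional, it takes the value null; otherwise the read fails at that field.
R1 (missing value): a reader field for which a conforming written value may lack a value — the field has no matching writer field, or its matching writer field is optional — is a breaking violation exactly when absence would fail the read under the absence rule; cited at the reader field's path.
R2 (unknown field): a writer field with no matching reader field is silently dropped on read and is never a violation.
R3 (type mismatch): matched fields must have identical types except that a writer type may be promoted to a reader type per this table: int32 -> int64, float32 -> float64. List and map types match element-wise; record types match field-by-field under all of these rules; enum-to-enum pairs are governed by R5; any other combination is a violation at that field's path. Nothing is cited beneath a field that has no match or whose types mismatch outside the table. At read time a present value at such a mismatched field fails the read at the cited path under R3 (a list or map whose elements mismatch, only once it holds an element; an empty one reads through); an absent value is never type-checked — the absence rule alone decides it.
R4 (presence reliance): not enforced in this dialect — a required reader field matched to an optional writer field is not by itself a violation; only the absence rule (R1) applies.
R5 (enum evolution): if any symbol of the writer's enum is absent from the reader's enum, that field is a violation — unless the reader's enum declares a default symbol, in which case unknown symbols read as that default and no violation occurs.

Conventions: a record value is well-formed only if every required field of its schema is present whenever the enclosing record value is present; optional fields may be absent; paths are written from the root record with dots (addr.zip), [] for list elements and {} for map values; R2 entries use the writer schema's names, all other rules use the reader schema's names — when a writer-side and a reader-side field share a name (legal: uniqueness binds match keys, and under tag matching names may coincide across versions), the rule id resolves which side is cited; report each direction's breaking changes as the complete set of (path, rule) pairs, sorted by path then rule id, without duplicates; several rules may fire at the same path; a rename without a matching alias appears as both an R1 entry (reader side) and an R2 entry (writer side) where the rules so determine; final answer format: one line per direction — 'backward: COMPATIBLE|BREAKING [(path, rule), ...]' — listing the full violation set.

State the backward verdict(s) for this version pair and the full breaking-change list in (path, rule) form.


each type pair in Session: writer, then reader
backward pass over Session, reader schema v2, writer schema v1:
  role: Role -> Role, writer required; from role
  age: int32 -> int32, writer required; from age
  price: float64 -> float64, writer required; from price
  score: float64 -> float64, writer optional; from score
  avatar has no writer counterpart
  id: int32 -> int64, writer required; from id
  signature (writer side), unknown to reader
  nothing fires on Session: backward is COMPATIBLE
ruling out the remaining Session differences:
  renamed field signature to avatar in record Session (alias signature declared on the renamed field) -> no rule fires on it in Session's dialect; the asked verdict holds
  field id in record Session: type int32 changed to int64 -> affects forward compatibility only, which is not asked
  field role in record Session: required changed to optional -> affects forward compatibility only, which is not asked

backward: COMPATIBLE []


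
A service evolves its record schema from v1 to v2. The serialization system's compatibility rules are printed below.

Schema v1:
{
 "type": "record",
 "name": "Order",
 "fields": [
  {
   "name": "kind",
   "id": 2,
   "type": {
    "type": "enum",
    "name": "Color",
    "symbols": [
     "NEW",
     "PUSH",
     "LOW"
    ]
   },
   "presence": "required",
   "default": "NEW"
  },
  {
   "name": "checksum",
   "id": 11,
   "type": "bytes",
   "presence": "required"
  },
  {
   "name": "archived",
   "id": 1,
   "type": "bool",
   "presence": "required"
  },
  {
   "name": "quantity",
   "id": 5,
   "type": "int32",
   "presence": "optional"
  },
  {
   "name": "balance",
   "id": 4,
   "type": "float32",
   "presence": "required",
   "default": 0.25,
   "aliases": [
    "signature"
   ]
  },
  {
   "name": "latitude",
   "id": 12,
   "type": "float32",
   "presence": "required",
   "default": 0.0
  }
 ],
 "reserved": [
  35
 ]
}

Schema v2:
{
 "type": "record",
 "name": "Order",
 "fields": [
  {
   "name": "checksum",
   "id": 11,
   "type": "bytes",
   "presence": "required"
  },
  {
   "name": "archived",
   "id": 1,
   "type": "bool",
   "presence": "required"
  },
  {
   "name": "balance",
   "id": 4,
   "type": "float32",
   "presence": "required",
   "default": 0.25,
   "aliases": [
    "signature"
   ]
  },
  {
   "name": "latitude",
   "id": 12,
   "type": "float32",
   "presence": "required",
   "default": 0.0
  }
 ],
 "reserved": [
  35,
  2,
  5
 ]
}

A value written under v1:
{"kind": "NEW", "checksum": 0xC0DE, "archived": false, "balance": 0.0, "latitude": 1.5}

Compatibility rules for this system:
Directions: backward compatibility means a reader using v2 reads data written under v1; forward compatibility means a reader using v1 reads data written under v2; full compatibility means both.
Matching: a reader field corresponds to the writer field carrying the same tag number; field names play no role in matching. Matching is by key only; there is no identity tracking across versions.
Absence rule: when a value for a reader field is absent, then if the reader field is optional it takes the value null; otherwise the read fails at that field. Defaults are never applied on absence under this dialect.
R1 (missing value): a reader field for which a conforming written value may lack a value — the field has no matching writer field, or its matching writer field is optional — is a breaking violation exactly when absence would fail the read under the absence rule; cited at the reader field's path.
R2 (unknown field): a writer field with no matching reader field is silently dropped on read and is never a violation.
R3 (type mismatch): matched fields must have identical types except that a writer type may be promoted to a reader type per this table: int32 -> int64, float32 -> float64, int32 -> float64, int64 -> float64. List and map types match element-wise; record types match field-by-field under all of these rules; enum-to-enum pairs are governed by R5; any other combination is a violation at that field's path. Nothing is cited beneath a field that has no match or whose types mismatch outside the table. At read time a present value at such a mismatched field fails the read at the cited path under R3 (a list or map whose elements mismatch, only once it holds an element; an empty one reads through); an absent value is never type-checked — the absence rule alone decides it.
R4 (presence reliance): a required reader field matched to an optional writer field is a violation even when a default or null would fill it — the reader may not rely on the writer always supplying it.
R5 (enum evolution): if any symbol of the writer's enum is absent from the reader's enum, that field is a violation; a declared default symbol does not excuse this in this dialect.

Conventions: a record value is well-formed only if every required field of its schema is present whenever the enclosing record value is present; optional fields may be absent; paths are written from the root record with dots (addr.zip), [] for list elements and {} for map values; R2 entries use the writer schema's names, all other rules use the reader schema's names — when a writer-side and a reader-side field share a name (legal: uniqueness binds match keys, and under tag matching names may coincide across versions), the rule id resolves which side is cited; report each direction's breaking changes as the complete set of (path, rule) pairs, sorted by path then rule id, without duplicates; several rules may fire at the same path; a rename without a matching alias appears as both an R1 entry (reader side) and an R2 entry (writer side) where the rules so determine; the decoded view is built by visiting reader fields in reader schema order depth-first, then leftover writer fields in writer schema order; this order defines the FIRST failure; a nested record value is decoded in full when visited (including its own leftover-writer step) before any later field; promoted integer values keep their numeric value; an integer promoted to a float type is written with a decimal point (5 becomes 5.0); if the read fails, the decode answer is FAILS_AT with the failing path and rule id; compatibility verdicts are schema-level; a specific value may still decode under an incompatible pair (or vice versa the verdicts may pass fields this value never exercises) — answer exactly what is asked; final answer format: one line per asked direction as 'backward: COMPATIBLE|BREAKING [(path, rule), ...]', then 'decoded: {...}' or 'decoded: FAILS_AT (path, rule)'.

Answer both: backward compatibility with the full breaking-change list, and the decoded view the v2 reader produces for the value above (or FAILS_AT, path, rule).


backward: COMPATIBLE []; decoded: {"checksum": 0xC0DE, "archived": false, "balance": 0.0, "latitude": 1.5}

in Order below, arrows point writer -> reader
backward pass over Order, reader schema v2, writer schema v1:
  bytes -> bytes, writer required: checksum aligns to checksum
  bool -> bool, writer required: archived aligns to archived
  float32 -> float32, writer required: balance aligns to balance
  float32 -> float32, writer required: latitude aligns to latitude
  writer field kind has no reader counterpart
  writer field quantity has no reader counterpart
  nothing fires on Order: backward is COMPATIBLE
decoding the Order value with the v2 reader:
  checksum := 0xC0DE
  archived := false
  balance := 0.0
  latitude := 1.5
  writer kind: unmatched, discarded
  => decoded: {"checksum": 0xC0DE, "archived": false, "balance": 0.0, "latitude": 1.5}


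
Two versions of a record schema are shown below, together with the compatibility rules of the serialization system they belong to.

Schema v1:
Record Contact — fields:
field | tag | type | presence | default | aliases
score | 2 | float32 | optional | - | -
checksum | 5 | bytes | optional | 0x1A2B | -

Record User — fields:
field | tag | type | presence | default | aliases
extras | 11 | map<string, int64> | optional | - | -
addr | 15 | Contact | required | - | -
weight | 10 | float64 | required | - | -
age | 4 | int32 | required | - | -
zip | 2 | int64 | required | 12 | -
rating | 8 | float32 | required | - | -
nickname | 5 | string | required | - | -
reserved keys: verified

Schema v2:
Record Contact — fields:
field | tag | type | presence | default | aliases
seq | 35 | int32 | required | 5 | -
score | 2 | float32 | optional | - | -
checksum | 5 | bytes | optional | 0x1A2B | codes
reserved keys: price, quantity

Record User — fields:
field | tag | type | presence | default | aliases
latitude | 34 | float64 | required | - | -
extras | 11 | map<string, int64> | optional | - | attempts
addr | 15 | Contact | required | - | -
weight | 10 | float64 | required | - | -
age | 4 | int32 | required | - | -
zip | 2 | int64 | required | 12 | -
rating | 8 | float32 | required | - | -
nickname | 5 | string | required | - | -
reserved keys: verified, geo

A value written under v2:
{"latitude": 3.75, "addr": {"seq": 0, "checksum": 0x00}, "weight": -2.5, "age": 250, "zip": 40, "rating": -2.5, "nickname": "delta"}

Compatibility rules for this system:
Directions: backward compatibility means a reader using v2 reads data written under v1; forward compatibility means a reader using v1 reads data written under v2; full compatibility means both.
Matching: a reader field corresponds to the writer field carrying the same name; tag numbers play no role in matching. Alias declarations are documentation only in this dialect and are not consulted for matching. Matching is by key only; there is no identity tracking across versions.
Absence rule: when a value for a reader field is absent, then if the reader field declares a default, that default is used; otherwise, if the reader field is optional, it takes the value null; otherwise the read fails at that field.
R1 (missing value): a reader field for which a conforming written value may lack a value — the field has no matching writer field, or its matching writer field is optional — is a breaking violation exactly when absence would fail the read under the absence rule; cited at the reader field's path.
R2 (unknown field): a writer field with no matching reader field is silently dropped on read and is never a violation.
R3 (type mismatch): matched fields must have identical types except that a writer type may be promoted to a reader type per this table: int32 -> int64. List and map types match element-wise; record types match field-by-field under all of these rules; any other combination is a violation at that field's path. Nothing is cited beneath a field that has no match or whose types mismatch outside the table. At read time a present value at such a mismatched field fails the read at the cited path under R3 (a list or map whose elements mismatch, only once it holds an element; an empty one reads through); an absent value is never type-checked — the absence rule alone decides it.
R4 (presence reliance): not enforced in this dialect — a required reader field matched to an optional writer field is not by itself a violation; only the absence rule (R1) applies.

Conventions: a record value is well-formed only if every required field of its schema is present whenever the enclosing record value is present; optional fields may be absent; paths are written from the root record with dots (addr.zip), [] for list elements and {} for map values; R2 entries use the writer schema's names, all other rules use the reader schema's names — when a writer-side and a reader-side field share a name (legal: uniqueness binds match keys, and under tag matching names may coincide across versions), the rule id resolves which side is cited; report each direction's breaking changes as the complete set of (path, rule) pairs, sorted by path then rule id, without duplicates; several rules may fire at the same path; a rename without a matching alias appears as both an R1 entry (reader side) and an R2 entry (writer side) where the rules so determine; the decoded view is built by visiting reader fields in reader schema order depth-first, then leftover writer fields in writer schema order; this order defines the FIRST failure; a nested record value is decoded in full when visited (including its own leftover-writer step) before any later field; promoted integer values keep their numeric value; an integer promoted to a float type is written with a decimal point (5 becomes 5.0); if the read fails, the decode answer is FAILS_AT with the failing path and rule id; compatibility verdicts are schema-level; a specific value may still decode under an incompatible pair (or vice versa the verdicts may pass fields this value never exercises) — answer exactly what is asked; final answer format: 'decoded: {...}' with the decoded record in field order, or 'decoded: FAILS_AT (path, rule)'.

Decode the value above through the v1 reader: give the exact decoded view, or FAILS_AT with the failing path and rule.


arrows below run writer -> reader for User
decode walk for User under reader schema v1:
  extras := null (absent, optional -> null)
  addr.score := null (absent, optional -> null)
  addr.checksum := 0x00
  writer addr.seq: unknown -> dropped
  weight := -2.5
  age := 250
  zip := 40
  rating := -2.5
  nickname := "delta"
  writer latitude: unknown -> dropped
  => decoded: {"extras": null, "addr": {"score": null, "checksum": 0x00}, "weight": -2.5, "age": 250, "zip": 40, "rating": -2.5, "nickname": "delta"}
remaining User differences; none change what is asked:
  added field latitude to record User: required float64, tag 34 (in v2 it sits immediately before extras) -> changes User's schema-level verdicts only — the decode of this value is the same
  added field seq to record Contact: required int32, tag 35, default 5 (in v2 it sits immediately before score) -> fires no rule on User under this dialect and leaves the result unchanged

decoded: {"extras": null, "addr": {"score": null, "checksum": 0x00}, "weight": -2.5, "age": 250, "zip": 40, "rating": -2.5, "nickname": "delta"}


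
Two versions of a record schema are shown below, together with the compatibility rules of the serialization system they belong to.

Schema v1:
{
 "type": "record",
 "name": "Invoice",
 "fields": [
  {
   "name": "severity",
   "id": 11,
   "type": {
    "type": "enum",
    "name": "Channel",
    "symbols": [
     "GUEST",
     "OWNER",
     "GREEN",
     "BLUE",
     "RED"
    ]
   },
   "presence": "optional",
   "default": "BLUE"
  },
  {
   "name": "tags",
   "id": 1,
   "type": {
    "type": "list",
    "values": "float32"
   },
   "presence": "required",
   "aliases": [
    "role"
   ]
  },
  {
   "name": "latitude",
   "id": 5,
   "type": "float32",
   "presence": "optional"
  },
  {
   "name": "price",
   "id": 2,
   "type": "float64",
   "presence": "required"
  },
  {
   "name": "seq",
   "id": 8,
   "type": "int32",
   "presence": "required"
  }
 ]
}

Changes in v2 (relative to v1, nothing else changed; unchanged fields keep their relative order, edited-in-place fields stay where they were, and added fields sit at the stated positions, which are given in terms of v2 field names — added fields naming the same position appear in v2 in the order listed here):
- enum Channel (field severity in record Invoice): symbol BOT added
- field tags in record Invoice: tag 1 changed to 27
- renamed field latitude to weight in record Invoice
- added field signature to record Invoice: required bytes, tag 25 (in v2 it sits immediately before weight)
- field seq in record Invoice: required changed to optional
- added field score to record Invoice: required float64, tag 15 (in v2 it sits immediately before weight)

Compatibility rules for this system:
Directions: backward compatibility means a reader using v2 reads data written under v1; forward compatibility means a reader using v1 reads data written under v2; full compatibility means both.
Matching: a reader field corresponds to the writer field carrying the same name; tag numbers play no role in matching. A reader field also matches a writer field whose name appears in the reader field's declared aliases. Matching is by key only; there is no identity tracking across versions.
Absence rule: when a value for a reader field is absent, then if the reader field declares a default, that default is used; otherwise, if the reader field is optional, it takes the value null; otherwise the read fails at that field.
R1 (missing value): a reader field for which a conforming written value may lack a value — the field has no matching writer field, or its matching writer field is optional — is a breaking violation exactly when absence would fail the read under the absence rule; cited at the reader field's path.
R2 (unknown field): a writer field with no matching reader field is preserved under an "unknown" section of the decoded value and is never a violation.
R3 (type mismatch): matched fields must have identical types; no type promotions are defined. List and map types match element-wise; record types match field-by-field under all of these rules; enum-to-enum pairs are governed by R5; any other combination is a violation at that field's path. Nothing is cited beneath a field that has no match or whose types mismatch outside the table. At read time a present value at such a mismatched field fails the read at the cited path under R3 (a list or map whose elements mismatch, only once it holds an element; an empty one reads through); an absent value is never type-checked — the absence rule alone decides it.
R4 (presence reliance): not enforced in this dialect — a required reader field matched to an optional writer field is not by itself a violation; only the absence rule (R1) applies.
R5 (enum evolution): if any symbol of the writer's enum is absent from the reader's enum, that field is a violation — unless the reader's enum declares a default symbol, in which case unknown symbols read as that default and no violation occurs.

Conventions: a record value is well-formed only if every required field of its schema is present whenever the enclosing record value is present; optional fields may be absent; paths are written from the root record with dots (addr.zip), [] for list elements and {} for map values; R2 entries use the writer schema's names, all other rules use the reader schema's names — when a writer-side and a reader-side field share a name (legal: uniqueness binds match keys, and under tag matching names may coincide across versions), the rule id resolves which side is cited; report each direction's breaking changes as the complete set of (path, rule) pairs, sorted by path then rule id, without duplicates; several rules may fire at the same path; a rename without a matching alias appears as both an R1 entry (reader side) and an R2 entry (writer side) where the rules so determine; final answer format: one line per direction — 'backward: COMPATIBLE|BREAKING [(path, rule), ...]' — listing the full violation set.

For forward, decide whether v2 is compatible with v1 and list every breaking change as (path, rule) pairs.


forward: BREAKING [(seq, R1), (severity, R5)]

each type pair in Invoice: writer, then reader
forward analysis of Invoice with v1 as reader and v2 as writer:
  severity: paired with writer severity (Channel -> Channel; writer optional)
  tags: paired with writer tags (list<float32> -> list<float32>; writer required)
  latitude has no writer counterpart
  price: paired with writer price (float64 -> float64; writer required)
  seq: paired with writer seq (int32 -> int32; writer optional)
  writer field signature has no reader counterpart
  writer field score has no reader counterpart
  writer field weight has no reader counterpart
  R1 fires at seq
  R5 fires at severity
  => forward verdict for Invoice: BREAKING, 2 violation(s)
remaining Invoice differences; none change what is asked:
  field tags in record Invoice: tag 1 changed to 27 -> triggers nothing under Invoice's printed rules — same verdict
  renamed field latitude to weight in record Invoice -> triggers nothing under Invoice's printed rules — same verdict
  added field signature to record Invoice: required bytes, tag 25 (in v2 it sits immediately before weight) -> affects backward compatibility only, which is not asked
  added field score to record Invoice: required float64, tag 15 (in v2 it sits immediately before weight) -> affects backward compatibility only, which is not asked
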